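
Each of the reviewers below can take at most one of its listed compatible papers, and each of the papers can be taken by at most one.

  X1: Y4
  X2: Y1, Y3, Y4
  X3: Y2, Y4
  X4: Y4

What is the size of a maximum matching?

Unit-capacity flow: source→left, listed edges, right→sink; max matching = max flow.
Augmenting path X1→Y4 (+1); matched 1.
Augmenting path X2→Y1 (+1); matched 2.
Augmenting path X3→Y2 (+1); matched 3.
No augmenting path remains; maximum matching = 3.
König certificate: {X2, X3, Y4} is a vertex cover of size 3 (every listed pair touches it), so no matching can be larger.

3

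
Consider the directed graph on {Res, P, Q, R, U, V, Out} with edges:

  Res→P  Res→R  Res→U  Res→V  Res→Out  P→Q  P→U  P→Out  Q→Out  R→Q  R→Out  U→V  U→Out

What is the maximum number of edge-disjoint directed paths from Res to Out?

4

Assign every edge capacity 1; by Menger, the answer equals the max flow.
Path Res→Out (+1); total 1.
Path Res→P→Out (+1); total 2.
Path Res→R→Out (+1); total 3.
Path Res→U→Out (+1); total 4.
No residual Res→Out path; max flow = 4.
Certifying cut of size 4: {Res→Out, Res→P, Res→R, Res→U}.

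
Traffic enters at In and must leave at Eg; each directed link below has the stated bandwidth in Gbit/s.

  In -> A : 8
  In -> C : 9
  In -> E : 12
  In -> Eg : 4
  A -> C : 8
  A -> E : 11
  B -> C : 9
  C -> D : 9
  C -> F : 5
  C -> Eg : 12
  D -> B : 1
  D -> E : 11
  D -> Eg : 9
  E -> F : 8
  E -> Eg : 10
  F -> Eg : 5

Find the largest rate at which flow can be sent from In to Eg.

Augment In→Eg: bottleneck 4, flow now 4.
Augment In→C→Eg: bottleneck 9, flow now 13.
Augment In→E→Eg: bottleneck 10, flow now 23.
Augment In→A→C→Eg: bottleneck 3, flow now 26.
Augment In→E→F→Eg: bottleneck 2, flow now 28.
Augment In→A→C→D→Eg: bottleneck 5, flow now 33.
No augmenting path remains; maximum flow = 33.
In the residual graph, reachable from In: {In}.
Min-cut edges: In→A (8), In→C (9), In→E (12), In→Eg (4); capacity 8 + 9 + 12 + 4 = 33.
This cut is saturated, so no flow can exceed 33.

33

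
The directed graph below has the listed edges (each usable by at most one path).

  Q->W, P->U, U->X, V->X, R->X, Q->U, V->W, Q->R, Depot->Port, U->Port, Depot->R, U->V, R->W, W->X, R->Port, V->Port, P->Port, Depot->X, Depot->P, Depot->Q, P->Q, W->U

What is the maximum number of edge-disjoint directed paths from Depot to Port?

Assign every edge capacity 1; by Menger, the answer equals the max flow.
Path Depot→Port (+1); total 1.
Path Depot→P→Port (+1); total 2.
Path Depot→R→Port (+1); total 3.
Path Depot→Q→U→Port (+1); total 4.
No residual Depot→Port path; max flow = 4.
Certifying cut of size 4: {Depot→P, Depot→Port, Depot→Q, Depot→R}.

4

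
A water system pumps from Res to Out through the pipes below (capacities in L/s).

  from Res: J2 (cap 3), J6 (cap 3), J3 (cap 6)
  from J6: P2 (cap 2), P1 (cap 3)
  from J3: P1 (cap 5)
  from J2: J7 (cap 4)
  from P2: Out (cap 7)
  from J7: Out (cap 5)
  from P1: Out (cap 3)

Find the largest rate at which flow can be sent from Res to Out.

8

Augment Res→J6→P2→Out: bottleneck 2, flow now 2.
Augment Res→J6→P1→Out: bottleneck 1, flow now 3.
Augment Res→J3→P1→Out: bottleneck 2, flow now 5.
Augment Res→J2→J7→Out: bottleneck 3, flow now 8.
No augmenting path remains; maximum flow = 8.
In the residual graph, reachable from Res: {Res, J6, J3, P1}.
Min-cut edges: Res→J2 (3), J6→P2 (2), P1→Out (3); capacity 3 + 2 + 3 = 8.
This cut is saturated, so no flow can exceed 8.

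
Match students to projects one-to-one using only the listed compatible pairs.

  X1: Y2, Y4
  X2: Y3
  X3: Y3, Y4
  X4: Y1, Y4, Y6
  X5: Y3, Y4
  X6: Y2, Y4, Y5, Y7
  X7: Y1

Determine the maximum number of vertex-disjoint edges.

Unit-capacity flow: source→left, listed edges, right→sink; max matching = max flow.
Augmenting path X1→Y2 (+1); matched 1.
Augmenting path X2→Y3 (+1); matched 2.
Augmenting path X3→Y4 (+1); matched 3.
Augmenting path X4→Y1 (+1); matched 4.
Augmenting path X6→Y5 (+1); matched 5.
Augmenting path X7→Y1→X4→Y6 (+1); matched 6.
No augmenting path remains; maximum matching = 6.
König certificate: {X1, X4, X6, X7, Y3, Y4} is a vertex cover of size 6 (every listed pair touches it), so no matching can be larger.

6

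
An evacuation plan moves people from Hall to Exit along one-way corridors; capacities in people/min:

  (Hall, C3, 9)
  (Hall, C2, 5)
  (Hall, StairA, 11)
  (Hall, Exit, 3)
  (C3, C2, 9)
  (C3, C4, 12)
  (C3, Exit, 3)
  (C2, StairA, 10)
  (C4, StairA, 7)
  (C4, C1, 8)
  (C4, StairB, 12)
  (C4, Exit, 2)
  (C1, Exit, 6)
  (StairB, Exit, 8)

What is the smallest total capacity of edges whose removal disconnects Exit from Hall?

12

Augment Hall→Exit: bottleneck 3, flow now 3.
Augment Hall→C3→Exit: bottleneck 3, flow now 6.
Augment Hall→C3→C4→Exit: bottleneck 2, flow now 8.
Augment Hall→C3→C4→C1→Exit: bottleneck 4, flow now 12.
No augmenting path remains; maximum flow = 12.
By max-flow min-cut, the minimum cut capacity equals the max flow.
In the residual graph, reachable from Hall: {Hall, C2, StairA}.
Min-cut edges: Hall→C3 (9), Hall→Exit (3); capacity 9 + 3 = 12.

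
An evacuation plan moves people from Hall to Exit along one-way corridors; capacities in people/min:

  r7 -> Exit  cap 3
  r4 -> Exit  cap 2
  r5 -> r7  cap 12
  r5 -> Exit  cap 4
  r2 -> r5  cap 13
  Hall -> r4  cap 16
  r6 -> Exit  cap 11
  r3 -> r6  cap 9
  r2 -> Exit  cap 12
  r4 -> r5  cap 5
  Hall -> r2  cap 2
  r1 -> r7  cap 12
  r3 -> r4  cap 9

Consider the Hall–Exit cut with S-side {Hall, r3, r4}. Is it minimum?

No — its capacity is 18, but the minimum cut has capacity 9.

Given cut capacity: 2 + 9 + 5 + 2 = 18.
Augment Hall→r2→Exit: bottleneck 2, flow now 2.
Augment Hall→r4→Exit: bottleneck 2, flow now 4.
Augment Hall→r4→r5→Exit: bottleneck 4, flow now 8.
Augment Hall→r4→r5→r7→Exit: bottleneck 1, flow now 9.
No augmenting path remains; maximum flow = 9.
In the residual graph, reachable from Hall: {Hall, r4}.
Min-cut edges: Hall→r2 (2), r4→r5 (5), r4→Exit (2); capacity 2 + 5 + 2 = 9.
Cut capacity 18 exceeds the max flow 9, so it is not minimum.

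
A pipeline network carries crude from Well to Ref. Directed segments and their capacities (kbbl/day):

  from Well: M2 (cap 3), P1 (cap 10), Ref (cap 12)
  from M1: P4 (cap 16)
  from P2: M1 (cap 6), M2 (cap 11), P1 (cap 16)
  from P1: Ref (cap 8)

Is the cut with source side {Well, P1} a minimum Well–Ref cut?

Given cut capacity: 3 + 12 + 8 = 23.
Augment Well→Ref: bottleneck 12, flow now 12.
Augment Well→P1→Ref: bottleneck 8, flow now 20.
No augmenting path remains; maximum flow = 20.
In the residual graph, reachable from Well: {Well, M2, P1}.
Min-cut edges: Well→Ref (12), P1→Ref (8); capacity 12 + 8 = 20.
Cut capacity 23 exceeds the max flow 20, so it is not minimum.

No — its capacity is 23, but the minimum cut has capacity 20.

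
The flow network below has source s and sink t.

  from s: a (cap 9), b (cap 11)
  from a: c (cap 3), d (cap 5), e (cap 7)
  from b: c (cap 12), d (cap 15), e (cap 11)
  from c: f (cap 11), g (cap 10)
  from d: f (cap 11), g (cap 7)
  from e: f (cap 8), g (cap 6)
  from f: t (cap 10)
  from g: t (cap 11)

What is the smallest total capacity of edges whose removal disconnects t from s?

Augment s→a→c→f→t: bottleneck 3, flow now 3.
Augment s→a→d→f→t: bottleneck 5, flow now 8.
Augment s→a→e→f→t: bottleneck 1, flow now 9.
Augment s→b→c→f→t: bottleneck 1, flow now 10.
Augment s→b→c→g→t: bottleneck 10, flow now 20.
No augmenting path remains; maximum flow = 20.
By max-flow min-cut, the minimum cut capacity equals the max flow.
In the residual graph, reachable from s: {s}.
Min-cut edges: s→a (9), s→b (11); capacity 9 + 11 = 20.

20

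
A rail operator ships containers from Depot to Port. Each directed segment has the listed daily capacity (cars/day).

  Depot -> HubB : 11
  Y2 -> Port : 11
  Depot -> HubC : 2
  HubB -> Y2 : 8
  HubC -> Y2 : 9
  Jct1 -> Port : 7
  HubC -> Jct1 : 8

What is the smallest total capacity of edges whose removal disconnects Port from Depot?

10

Augment Depot→HubB→Y2→Port: bottleneck 8, flow now 8.
Augment Depot→HubC→Y2→Port: bottleneck 2, flow now 10.
No augmenting path remains; maximum flow = 10.
By max-flow min-cut, the minimum cut capacity equals the max flow.
In the residual graph, reachable from Depot: {Depot, HubB}.
Min-cut edges: Depot→HubC (2), HubB→Y2 (8); capacity 2 + 8 = 10.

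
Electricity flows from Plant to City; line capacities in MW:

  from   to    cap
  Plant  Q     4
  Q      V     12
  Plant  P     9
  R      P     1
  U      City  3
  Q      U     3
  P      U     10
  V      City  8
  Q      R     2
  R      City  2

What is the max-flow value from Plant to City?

7

Augment Plant→P→U→City: bottleneck 3, flow now 3.
Augment Plant→Q→R→City: bottleneck 2, flow now 5.
Augment Plant→Q→V→City: bottleneck 2, flow now 7.
No augmenting path remains; maximum flow = 7.
In the residual graph, reachable from Plant: {Plant, P, U}.
Min-cut edges: Plant→Q (4), U→City (3); capacity 4 + 3 = 7.
This cut is saturated, so no flow can exceed 7.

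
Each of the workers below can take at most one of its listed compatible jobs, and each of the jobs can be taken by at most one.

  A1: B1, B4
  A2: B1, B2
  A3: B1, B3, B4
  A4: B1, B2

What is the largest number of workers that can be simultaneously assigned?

Unit-capacity flow: source→left, listed edges, right→sink; max matching = max flow.
Augmenting path A1→B1 (+1); matched 1.
Augmenting path A2→B2 (+1); matched 2.
Augmenting path A3→B3 (+1); matched 3.
Augmenting path A4→B1→A1→B4 (+1); matched 4.
No augmenting path remains; maximum matching = 4.
König certificate: {A1, A2, A3, A4} is a vertex cover of size 4 (every listed pair touches it), so no matching can be larger.

4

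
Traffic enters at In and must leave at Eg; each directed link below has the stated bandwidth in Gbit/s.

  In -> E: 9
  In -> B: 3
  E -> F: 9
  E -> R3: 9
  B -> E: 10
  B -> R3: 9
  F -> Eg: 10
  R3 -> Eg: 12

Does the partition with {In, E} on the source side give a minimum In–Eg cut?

No — its capacity is 21, but the minimum cut has capacity 12.

Given cut capacity: 3 + 9 + 9 = 21.
Augment In→E→F→Eg: bottleneck 9, flow now 9.
Augment In→B→R3→Eg: bottleneck 3, flow now 12.
No augmenting path remains; maximum flow = 12.
In the residual graph, reachable from In: {In}.
Min-cut edges: In→E (9), In→B (3); capacity 9 + 3 = 12.
Cut capacity 21 exceeds the max flow 12, so it is not minimum.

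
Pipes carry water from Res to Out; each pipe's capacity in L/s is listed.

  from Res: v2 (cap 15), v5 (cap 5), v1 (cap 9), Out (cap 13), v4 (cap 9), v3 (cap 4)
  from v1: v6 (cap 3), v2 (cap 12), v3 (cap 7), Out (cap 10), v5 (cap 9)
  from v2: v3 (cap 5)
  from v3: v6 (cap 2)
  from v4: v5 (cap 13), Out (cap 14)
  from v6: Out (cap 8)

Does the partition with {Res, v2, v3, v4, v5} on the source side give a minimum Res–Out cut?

No — its capacity is 38, but the minimum cut has capacity 33.

Given cut capacity: 9 + 13 + 2 + 14 = 38.
Augment Res→Out: bottleneck 13, flow now 13.
Augment Res→v1→Out: bottleneck 9, flow now 22.
Augment Res→v4→Out: bottleneck 9, flow now 31.
Augment Res→v3→v6→Out: bottleneck 2, flow now 33.
No augmenting path remains; maximum flow = 33.
In the residual graph, reachable from Res: {Res, v2, v3, v5}.
Min-cut edges: Res→v1 (9), Res→v4 (9), Res→Out (13), v3→v6 (2); capacity 9 + 9 + 13 + 2 = 33.
Cut capacity 38 exceeds the max flow 33, so it is not minimum.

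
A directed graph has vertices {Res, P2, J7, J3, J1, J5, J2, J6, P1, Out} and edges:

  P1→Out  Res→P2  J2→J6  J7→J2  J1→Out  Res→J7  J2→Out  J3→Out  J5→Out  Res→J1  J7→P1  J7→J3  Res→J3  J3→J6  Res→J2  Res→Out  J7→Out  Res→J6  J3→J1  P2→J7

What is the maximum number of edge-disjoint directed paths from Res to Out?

6

Assign every edge capacity 1; by Menger, the answer equals the max flow.
Path Res→Out (+1); total 1.
Path Res→J7→Out (+1); total 2.
Path Res→J3→Out (+1); total 3.
Path Res→J1→Out (+1); total 4.
Path Res→J2→Out (+1); total 5.
Path Res→P2→J7→P1→Out (+1); total 6.
No residual Res→Out path; max flow = 6.
Certifying cut of size 6: {Res→J1, Res→J2, Res→J3, Res→J7, Res→Out, Res→P2}.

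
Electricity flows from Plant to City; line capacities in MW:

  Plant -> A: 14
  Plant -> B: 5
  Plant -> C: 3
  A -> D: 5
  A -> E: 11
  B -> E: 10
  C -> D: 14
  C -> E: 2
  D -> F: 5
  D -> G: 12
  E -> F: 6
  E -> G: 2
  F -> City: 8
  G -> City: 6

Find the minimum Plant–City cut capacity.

14

Augment Plant→A→D→F→City: bottleneck 5, flow now 5.
Augment Plant→A→E→F→City: bottleneck 3, flow now 8.
Augment Plant→A→E→G→City: bottleneck 2, flow now 10.
Augment Plant→C→D→G→City: bottleneck 3, flow now 13.
Augment Plant→A→E→F→D→G→City: bottleneck 1, flow now 14. (uses reverse residual edge)
No augmenting path remains; maximum flow = 14.
By max-flow min-cut, the minimum cut capacity equals the max flow.
In the residual graph, reachable from Plant: {Plant, A, B, C, D, E, F, G}.
Min-cut edges: F→City (8), G→City (6); capacity 8 + 6 = 14.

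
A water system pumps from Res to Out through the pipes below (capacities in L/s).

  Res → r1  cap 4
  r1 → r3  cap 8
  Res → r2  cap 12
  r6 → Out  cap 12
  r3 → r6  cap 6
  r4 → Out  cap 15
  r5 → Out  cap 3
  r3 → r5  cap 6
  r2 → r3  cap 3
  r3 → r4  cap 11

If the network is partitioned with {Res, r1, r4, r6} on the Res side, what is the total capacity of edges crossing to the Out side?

47

Edges leaving {Res, r1, r4, r6}: Res→r2 (12), r1→r3 (8), r4→Out (15), r6→Out (12).
Cut capacity = 12 + 8 + 15 + 12 = 47.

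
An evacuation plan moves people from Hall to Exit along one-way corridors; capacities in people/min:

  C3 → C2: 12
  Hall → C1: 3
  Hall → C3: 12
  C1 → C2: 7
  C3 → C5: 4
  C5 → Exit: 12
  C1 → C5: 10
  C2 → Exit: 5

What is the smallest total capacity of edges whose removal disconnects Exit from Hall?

Augment Hall→C3→C2→Exit: bottleneck 5, flow now 5.
Augment Hall→C3→C5→Exit: bottleneck 4, flow now 9.
Augment Hall→C1→C5→Exit: bottleneck 3, flow now 12.
No augmenting path remains; maximum flow = 12.
By max-flow min-cut, the minimum cut capacity equals the max flow.
In the residual graph, reachable from Hall: {Hall, C3, C2}.
Min-cut edges: Hall→C1 (3), C3→C5 (4), C2→Exit (5); capacity 3 + 4 + 5 = 12.

12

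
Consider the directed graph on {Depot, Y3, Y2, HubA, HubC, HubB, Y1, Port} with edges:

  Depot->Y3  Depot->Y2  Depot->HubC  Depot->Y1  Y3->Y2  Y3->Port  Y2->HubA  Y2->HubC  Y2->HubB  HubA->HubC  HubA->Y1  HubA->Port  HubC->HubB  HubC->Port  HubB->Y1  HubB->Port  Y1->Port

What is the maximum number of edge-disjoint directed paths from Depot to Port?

4

Assign every edge capacity 1; by Menger, the answer equals the max flow.
Path Depot→Y3→Port (+1); total 1.
Path Depot→HubC→Port (+1); total 2.
Path Depot→Y1→Port (+1); total 3.
Path Depot→Y2→HubA→Port (+1); total 4.
No residual Depot→Port path; max flow = 4.
Certifying cut of size 4: {Depot→HubC, Depot→Y1, Depot→Y2, Depot→Y3}.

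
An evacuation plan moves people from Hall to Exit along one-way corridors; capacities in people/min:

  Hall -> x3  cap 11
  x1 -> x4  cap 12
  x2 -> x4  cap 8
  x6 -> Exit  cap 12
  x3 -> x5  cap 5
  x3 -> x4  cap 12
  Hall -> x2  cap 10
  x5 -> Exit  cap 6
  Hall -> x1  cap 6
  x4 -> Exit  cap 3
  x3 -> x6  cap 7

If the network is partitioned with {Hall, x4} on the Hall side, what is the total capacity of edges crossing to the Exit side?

Edges leaving {Hall, x4}: Hall→x1 (6), Hall→x2 (10), Hall→x3 (11), x4→Exit (3).
Cut capacity = 6 + 10 + 11 + 3 = 30.

30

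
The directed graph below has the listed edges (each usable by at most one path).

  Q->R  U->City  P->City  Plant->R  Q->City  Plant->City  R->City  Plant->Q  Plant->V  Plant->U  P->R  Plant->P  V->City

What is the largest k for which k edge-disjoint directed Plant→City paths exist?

6

Assign every edge capacity 1; by Menger, the answer equals the max flow.
Path Plant→City (+1); total 1.
Path Plant→P→City (+1); total 2.
Path Plant→Q→City (+1); total 3.
Path Plant→R→City (+1); total 4.
Path Plant→U→City (+1); total 5.
Path Plant→V→City (+1); total 6.
No residual Plant→City path; max flow = 6.
Certifying cut of size 6: {Plant→City, Plant→P, Plant→Q, Plant→R, Plant→U, Plant→V}.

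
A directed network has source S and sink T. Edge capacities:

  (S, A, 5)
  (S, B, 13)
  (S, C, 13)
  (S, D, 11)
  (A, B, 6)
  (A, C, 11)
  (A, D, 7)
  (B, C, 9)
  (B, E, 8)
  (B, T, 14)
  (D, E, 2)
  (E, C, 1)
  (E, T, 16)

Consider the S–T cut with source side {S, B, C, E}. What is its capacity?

Edges leaving {S, B, C, E}: S→A (5), S→D (11), B→T (14), E→T (16).
Cut capacity = 5 + 11 + 14 + 16 = 46.

46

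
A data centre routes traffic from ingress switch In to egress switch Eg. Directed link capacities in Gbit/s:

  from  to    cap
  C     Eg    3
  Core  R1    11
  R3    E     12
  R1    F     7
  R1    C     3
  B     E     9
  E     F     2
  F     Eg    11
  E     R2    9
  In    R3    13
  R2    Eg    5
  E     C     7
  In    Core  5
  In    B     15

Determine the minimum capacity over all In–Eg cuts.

Augment In→B→E→C→Eg: bottleneck 3, flow now 3.
Augment In→B→E→R2→Eg: bottleneck 5, flow now 8.
Augment In→B→E→F→Eg: bottleneck 1, flow now 9.
Augment In→Core→R1→F→Eg: bottleneck 5, flow now 14.
Augment In→R3→E→F→Eg: bottleneck 1, flow now 15.
No augmenting path remains; maximum flow = 15.
By max-flow min-cut, the minimum cut capacity equals the max flow.
In the residual graph, reachable from In: {In, B, R3, E, C, R2}.
Min-cut edges: In→Core (5), E→F (2), C→Eg (3), R2→Eg (5); capacity 5 + 2 + 3 + 5 = 15.

15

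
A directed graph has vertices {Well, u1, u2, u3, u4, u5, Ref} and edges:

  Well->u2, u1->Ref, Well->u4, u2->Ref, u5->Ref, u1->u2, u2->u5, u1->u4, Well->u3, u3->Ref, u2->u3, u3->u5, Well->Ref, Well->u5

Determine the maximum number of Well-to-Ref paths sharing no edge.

Assign every edge capacity 1; by Menger, the answer equals the max flow.
Path Well→Ref (+1); total 1.
Path Well→u2→Ref (+1); total 2.
Path Well→u3→Ref (+1); total 3.
Path Well→u5→Ref (+1); total 4.
No residual Well→Ref path; max flow = 4.
Certifying cut of size 4: {Well→Ref, Well→u2, Well→u3, Well→u5}.

4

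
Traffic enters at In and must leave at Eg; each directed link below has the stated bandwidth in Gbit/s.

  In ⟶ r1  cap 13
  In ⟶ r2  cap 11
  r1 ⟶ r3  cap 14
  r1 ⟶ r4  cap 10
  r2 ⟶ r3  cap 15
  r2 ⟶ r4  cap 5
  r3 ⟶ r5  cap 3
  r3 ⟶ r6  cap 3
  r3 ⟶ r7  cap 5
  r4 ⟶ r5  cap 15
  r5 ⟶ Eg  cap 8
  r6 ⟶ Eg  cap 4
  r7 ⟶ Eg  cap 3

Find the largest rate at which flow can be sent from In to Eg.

14

Augment In→r1→r3→r5→Eg: bottleneck 3, flow now 3.
Augment In→r1→r3→r6→Eg: bottleneck 3, flow now 6.
Augment In→r1→r3→r7→Eg: bottleneck 3, flow now 9.
Augment In→r1→r4→r5→Eg: bottleneck 4, flow now 13.
Augment In→r2→r4→r5→Eg: bottleneck 1, flow now 14.
No augmenting path remains; maximum flow = 14.
In the residual graph, reachable from In: {In, r1, r2, r3, r4, r5, r7}.
Min-cut edges: r3→r6 (3), r5→Eg (8), r7→Eg (3); capacity 3 + 8 + 3 = 14.
This cut is saturated, so no flow can exceed 14.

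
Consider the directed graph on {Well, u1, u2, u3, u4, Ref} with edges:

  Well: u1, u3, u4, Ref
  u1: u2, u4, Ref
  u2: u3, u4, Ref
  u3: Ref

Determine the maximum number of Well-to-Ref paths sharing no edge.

Assign every edge capacity 1; by Menger, the answer equals the max flow.
Path Well→Ref (+1); total 1.
Path Well→u1→Ref (+1); total 2.
Path Well→u3→Ref (+1); total 3.
No residual Well→Ref path; max flow = 3.
Certifying cut of size 3: {Well→Ref, Well→u1, Well→u3}.

3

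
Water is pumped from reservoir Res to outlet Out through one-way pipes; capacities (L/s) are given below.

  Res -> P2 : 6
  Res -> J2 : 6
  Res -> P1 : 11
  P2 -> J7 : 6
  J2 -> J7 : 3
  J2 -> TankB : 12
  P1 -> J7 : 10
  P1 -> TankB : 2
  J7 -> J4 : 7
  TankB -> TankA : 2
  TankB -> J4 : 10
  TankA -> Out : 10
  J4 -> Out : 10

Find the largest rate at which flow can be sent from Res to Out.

Augment Res→P2→J7→J4→Out: bottleneck 6, flow now 6.
Augment Res→J2→J7→J4→Out: bottleneck 1, flow now 7.
Augment Res→J2→TankB→TankA→Out: bottleneck 2, flow now 9.
Augment Res→J2→TankB→J4→Out: bottleneck 3, flow now 12.
No augmenting path remains; maximum flow = 12.
In the residual graph, reachable from Res: {Res, P2, J2, P1, J7, TankB, J4}.
Min-cut edges: TankB→TankA (2), J4→Out (10); capacity 2 + 10 = 12.
This cut is saturated, so no flow can exceed 12.

12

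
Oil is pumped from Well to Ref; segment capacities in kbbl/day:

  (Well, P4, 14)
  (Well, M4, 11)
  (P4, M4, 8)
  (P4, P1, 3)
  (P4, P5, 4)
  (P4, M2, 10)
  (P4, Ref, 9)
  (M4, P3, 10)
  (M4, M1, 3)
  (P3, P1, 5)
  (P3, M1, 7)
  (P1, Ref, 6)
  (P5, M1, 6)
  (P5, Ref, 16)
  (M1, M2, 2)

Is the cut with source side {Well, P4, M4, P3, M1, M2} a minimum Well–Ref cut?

No — its capacity is 21, but the minimum cut has capacity 19.

Given cut capacity: 3 + 4 + 9 + 5 = 21.
Augment Well→P4→Ref: bottleneck 9, flow now 9.
Augment Well→P4→P1→Ref: bottleneck 3, flow now 12.
Augment Well→P4→P5→Ref: bottleneck 2, flow now 14.
Augment Well→M4→P3→P1→Ref: bottleneck 3, flow now 17.
Augment Well→M4→P3→P1→P4→P5→Ref: bottleneck 2, flow now 19. (uses reverse residual edge)
No augmenting path remains; maximum flow = 19.
In the residual graph, reachable from Well: {Well, M4, P3, M1, M2}.
Min-cut edges: Well→P4 (14), P3→P1 (5); capacity 14 + 5 = 19.
Cut capacity 21 exceeds the max flow 19, so it is not minimum.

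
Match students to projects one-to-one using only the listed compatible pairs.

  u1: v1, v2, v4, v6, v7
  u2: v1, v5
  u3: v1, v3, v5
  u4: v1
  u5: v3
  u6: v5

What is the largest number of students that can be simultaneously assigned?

4

Unit-capacity flow: source→left, listed edges, right→sink; max matching = max flow.
Augmenting path u1→v1 (+1); matched 1.
Augmenting path u2→v5 (+1); matched 2.
Augmenting path u3→v3 (+1); matched 3.
Augmenting path u4→v1→u1→v2 (+1); matched 4.
No augmenting path remains; maximum matching = 4.
König certificate: {u1, v1, v3, v5} is a vertex cover of size 4 (every listed pair touches it), so no matching can be larger.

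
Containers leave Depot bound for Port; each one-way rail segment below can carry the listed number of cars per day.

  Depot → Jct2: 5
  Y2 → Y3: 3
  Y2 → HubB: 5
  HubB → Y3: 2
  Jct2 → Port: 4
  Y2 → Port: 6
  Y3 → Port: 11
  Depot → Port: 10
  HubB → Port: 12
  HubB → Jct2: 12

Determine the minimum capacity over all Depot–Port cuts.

14

Augment Depot→Port: bottleneck 10, flow now 10.
Augment Depot→Jct2→Port: bottleneck 4, flow now 14.
No augmenting path remains; maximum flow = 14.
By max-flow min-cut, the minimum cut capacity equals the max flow.
In the residual graph, reachable from Depot: {Depot, Jct2}.
Min-cut edges: Depot→Port (10), Jct2→Port (4); capacity 10 + 4 = 14.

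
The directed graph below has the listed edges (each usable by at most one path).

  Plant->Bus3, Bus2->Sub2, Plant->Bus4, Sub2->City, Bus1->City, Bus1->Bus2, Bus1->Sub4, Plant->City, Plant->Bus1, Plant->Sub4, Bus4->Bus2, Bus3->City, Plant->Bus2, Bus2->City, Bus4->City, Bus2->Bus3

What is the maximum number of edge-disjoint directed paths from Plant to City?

5

Assign every edge capacity 1; by Menger, the answer equals the max flow.
Path Plant→City (+1); total 1.
Path Plant→Bus2→City (+1); total 2.
Path Plant→Bus4→City (+1); total 3.
Path Plant→Bus3→City (+1); total 4.
Path Plant→Bus1→City (+1); total 5.
No residual Plant→City path; max flow = 5.
Certifying cut of size 5: {Plant→Bus1, Plant→Bus2, Plant→Bus3, Plant→Bus4, Plant→City}.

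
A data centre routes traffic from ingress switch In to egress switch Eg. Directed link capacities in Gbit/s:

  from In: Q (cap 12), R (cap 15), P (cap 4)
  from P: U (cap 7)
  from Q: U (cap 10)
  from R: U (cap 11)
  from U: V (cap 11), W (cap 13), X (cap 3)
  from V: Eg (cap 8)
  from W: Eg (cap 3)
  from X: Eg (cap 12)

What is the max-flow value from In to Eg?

Augment In→P→U→V→Eg: bottleneck 4, flow now 4.
Augment In→Q→U→V→Eg: bottleneck 4, flow now 8.
Augment In→Q→U→W→Eg: bottleneck 3, flow now 11.
Augment In→Q→U→X→Eg: bottleneck 3, flow now 14.
No augmenting path remains; maximum flow = 14.
In the residual graph, reachable from In: {In, P, Q, R, U, V, W}.
Min-cut edges: U→X (3), V→Eg (8), W→Eg (3); capacity 3 + 8 + 3 = 14.
This cut is saturated, so no flow can exceed 14.

14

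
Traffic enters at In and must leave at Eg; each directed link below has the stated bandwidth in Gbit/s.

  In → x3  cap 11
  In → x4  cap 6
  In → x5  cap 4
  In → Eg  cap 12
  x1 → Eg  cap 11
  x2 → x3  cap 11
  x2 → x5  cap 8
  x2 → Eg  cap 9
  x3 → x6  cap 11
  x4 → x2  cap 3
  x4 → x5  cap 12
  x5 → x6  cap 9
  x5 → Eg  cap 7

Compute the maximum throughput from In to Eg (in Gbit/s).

22

Augment In→Eg: bottleneck 12, flow now 12.
Augment In→x5→Eg: bottleneck 4, flow now 16.
Augment In→x4→x2→Eg: bottleneck 3, flow now 19.
Augment In→x4→x5→Eg: bottleneck 3, flow now 22.
No augmenting path remains; maximum flow = 22.
In the residual graph, reachable from In: {In, x3, x6}.
Min-cut edges: In→x4 (6), In→x5 (4), In→Eg (12); capacity 6 + 4 + 12 = 22.
This cut is saturated, so no flow can exceed 22.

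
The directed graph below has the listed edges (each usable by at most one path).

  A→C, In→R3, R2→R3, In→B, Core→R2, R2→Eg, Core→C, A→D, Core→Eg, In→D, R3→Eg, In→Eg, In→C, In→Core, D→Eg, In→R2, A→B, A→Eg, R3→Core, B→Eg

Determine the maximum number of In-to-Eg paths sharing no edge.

Assign every edge capacity 1; by Menger, the answer equals the max flow.
Path In→Eg (+1); total 1.
Path In→R2→Eg (+1); total 2.
Path In→Core→Eg (+1); total 3.
Path In→B→Eg (+1); total 4.
Path In→R3→Eg (+1); total 5.
Path In→D→Eg (+1); total 6.
No residual In→Eg path; max flow = 6.
Certifying cut of size 6: {In→B, In→Core, In→D, In→Eg, In→R2, In→R3}.

6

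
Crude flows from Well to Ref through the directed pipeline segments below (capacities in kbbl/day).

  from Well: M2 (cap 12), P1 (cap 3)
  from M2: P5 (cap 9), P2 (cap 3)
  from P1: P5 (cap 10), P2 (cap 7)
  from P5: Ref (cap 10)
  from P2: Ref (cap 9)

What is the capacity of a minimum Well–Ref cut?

15

Augment Well→M2→P5→Ref: bottleneck 9, flow now 9.
Augment Well→M2→P2→Ref: bottleneck 3, flow now 12.
Augment Well→P1→P5→Ref: bottleneck 1, flow now 13.
Augment Well→P1→P2→Ref: bottleneck 2, flow now 15.
No augmenting path remains; maximum flow = 15.
By max-flow min-cut, the minimum cut capacity equals the max flow.
In the residual graph, reachable from Well: {Well}.
Min-cut edges: Well→M2 (12), Well→P1 (3); capacity 12 + 3 = 15.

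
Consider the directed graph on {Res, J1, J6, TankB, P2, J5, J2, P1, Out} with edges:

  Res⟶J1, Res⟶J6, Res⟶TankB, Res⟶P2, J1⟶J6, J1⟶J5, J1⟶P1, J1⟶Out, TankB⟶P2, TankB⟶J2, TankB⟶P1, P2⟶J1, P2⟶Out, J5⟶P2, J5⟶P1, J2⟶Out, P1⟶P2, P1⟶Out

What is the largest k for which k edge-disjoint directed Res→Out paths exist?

Assign every edge capacity 1; by Menger, the answer equals the max flow.
Path Res→J1→Out (+1); total 1.
Path Res→P2→Out (+1); total 2.
Path Res→TankB→J2→Out (+1); total 3.
No residual Res→Out path; max flow = 3.
Certifying cut of size 3: {Res→J1, Res→P2, Res→TankB}.

3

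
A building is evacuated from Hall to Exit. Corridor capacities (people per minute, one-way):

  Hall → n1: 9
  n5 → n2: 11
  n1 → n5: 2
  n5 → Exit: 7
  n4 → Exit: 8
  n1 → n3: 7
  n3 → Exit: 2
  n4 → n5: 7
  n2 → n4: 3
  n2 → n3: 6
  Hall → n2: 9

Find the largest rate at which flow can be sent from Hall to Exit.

Augment Hall→n1→n3→Exit: bottleneck 2, flow now 2.
Augment Hall→n1→n5→Exit: bottleneck 2, flow now 4.
Augment Hall→n2→n4→Exit: bottleneck 3, flow now 7.
No augmenting path remains; maximum flow = 7.
In the residual graph, reachable from Hall: {Hall, n1, n2, n3}.
Min-cut edges: n1→n5 (2), n2→n4 (3), n3→Exit (2); capacity 2 + 3 + 2 = 7.
This cut is saturated, so no flow can exceed 7.

7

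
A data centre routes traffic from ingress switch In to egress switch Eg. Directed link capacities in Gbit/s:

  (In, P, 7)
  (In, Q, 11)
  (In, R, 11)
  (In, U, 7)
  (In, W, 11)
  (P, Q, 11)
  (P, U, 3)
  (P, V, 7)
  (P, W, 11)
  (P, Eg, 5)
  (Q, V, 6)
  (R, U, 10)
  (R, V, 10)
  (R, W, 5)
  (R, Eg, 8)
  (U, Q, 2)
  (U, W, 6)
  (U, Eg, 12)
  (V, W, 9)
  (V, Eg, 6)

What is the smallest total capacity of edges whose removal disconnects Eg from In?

31

Augment In→P→Eg: bottleneck 5, flow now 5.
Augment In→R→Eg: bottleneck 8, flow now 13.
Augment In→U→Eg: bottleneck 7, flow now 20.
Augment In→P→U→Eg: bottleneck 2, flow now 22.
Augment In→Q→V→Eg: bottleneck 6, flow now 28.
Augment In→R→U→Eg: bottleneck 3, flow now 31.
No augmenting path remains; maximum flow = 31.
By max-flow min-cut, the minimum cut capacity equals the max flow.
In the residual graph, reachable from In: {In, Q, W}.
Min-cut edges: In→P (7), In→R (11), In→U (7), Q→V (6); capacity 7 + 11 + 7 + 6 = 31.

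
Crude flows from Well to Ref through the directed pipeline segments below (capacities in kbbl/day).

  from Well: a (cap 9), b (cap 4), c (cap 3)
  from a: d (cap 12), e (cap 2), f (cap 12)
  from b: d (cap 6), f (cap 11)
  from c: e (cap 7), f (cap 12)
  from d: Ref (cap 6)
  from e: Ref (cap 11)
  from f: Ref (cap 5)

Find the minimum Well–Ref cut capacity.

Augment Well→a→d→Ref: bottleneck 6, flow now 6.
Augment Well→a→e→Ref: bottleneck 2, flow now 8.
Augment Well→a→f→Ref: bottleneck 1, flow now 9.
Augment Well→b→f→Ref: bottleneck 4, flow now 13.
Augment Well→c→e→Ref: bottleneck 3, flow now 16.
No augmenting path remains; maximum flow = 16.
By max-flow min-cut, the minimum cut capacity equals the max flow.
In the residual graph, reachable from Well: {Well}.
Min-cut edges: Well→a (9), Well→b (4), Well→c (3); capacity 9 + 4 + 3 = 16.

16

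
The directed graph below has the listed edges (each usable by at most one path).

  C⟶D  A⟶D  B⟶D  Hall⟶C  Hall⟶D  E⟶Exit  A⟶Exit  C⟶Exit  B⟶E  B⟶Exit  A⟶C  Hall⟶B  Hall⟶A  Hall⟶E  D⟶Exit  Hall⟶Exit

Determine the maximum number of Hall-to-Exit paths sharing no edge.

Assign every edge capacity 1; by Menger, the answer equals the max flow.
Path Hall→Exit (+1); total 1.
Path Hall→A→Exit (+1); total 2.
Path Hall→B→Exit (+1); total 3.
Path Hall→C→Exit (+1); total 4.
Path Hall→D→Exit (+1); total 5.
Path Hall→E→Exit (+1); total 6.
No residual Hall→Exit path; max flow = 6.
Certifying cut of size 6: {Hall→A, Hall→B, Hall→C, Hall→D, Hall→E, Hall→Exit}.

6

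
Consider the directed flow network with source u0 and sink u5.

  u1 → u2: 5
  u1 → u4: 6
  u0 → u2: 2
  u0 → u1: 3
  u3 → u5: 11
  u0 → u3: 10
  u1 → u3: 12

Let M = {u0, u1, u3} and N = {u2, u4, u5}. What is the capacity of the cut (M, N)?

Edges leaving {u0, u1, u3}: u0→u2 (2), u1→u2 (5), u1→u4 (6), u3→u5 (11).
Cut capacity = 2 + 5 + 6 + 11 = 24.

24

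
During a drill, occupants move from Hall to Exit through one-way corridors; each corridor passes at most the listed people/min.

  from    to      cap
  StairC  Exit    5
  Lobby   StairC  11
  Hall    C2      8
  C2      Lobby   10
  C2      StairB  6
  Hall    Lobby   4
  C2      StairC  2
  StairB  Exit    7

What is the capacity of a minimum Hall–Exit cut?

Augment Hall→C2→StairB→Exit: bottleneck 6, flow now 6.
Augment Hall→C2→StairC→Exit: bottleneck 2, flow now 8.
Augment Hall→Lobby→StairC→Exit: bottleneck 3, flow now 11.
No augmenting path remains; maximum flow = 11.
By max-flow min-cut, the minimum cut capacity equals the max flow.
In the residual graph, reachable from Hall: {Hall, C2, Lobby, StairC}.
Min-cut edges: C2→StairB (6), StairC→Exit (5); capacity 6 + 5 = 11.

11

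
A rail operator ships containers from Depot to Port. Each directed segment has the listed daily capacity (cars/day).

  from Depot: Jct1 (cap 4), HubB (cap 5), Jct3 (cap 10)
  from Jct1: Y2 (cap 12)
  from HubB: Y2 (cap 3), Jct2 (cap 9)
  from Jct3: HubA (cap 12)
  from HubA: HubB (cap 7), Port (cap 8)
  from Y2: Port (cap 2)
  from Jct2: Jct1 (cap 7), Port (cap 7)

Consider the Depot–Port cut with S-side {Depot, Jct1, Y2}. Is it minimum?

Given cut capacity: 5 + 10 + 2 = 17.
Augment Depot→Jct1→Y2→Port: bottleneck 2, flow now 2.
Augment Depot→HubB→Jct2→Port: bottleneck 5, flow now 7.
Augment Depot→Jct3→HubA→Port: bottleneck 8, flow now 15.
Augment Depot→Jct3→HubA→HubB→Jct2→Port: bottleneck 2, flow now 17.
No augmenting path remains; maximum flow = 17.
Cut capacity 17 equals the max flow, so it is a minimum cut.

Yes — it is a minimum cut (capacity 17).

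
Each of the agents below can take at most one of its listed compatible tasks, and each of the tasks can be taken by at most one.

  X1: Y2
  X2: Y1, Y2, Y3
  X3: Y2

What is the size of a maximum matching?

Unit-capacity flow: source→left, listed edges, right→sink; max matching = max flow.
Augmenting path X1→Y2 (+1); matched 1.
Augmenting path X2→Y1 (+1); matched 2.
No augmenting path remains; maximum matching = 2.
König certificate: {X2, Y2} is a vertex cover of size 2 (every listed pair touches it), so no matching can be larger.

2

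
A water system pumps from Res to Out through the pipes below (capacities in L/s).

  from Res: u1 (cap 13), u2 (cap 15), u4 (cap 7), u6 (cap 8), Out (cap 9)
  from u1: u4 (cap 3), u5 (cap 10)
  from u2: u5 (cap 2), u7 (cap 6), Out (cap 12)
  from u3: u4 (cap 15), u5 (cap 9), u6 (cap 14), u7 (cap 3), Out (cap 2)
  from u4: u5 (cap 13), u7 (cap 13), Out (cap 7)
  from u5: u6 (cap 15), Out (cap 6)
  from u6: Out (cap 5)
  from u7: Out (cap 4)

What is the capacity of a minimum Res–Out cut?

Augment Res→Out: bottleneck 9, flow now 9.
Augment Res→u2→Out: bottleneck 12, flow now 21.
Augment Res→u4→Out: bottleneck 7, flow now 28.
Augment Res→u6→Out: bottleneck 5, flow now 33.
Augment Res→u1→u5→Out: bottleneck 6, flow now 39.
Augment Res→u2→u7→Out: bottleneck 3, flow now 42.
Augment Res→u1→u4→u7→Out: bottleneck 1, flow now 43.
No augmenting path remains; maximum flow = 43.
By max-flow min-cut, the minimum cut capacity equals the max flow.
In the residual graph, reachable from Res: {Res, u1, u2, u4, u5, u6, u7}.
Min-cut edges: Res→Out (9), u2→Out (12), u4→Out (7), u5→Out (6), u6→Out (5), u7→Out (4); capacity 9 + 12 + 7 + 6 + 5 + 4 = 43.

43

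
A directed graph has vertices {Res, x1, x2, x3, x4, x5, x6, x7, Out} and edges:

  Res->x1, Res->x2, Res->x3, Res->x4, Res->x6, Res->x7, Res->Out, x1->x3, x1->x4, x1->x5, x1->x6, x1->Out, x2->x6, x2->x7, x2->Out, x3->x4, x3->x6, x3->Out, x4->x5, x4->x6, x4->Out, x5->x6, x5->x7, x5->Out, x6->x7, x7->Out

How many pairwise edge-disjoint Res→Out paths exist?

6

Assign every edge capacity 1; by Menger, the answer equals the max flow.
Path Res→Out (+1); total 1.
Path Res→x1→Out (+1); total 2.
Path Res→x2→Out (+1); total 3.
Path Res→x3→Out (+1); total 4.
Path Res→x4→Out (+1); total 5.
Path Res→x7→Out (+1); total 6.
No residual Res→Out path; max flow = 6.
Certifying cut of size 6: {Res→Out, Res→x1, Res→x2, Res→x3, Res→x4, x7→Out}.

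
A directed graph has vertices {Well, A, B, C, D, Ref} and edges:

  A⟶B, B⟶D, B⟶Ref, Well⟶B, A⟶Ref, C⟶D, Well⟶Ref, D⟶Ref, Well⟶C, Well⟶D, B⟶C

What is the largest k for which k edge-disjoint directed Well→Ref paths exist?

Assign every edge capacity 1; by Menger, the answer equals the max flow.
Path Well→Ref (+1); total 1.
Path Well→B→Ref (+1); total 2.
Path Well→D→Ref (+1); total 3.
No residual Well→Ref path; max flow = 3.
Certifying cut of size 3: {D→Ref, Well→B, Well→Ref}.

3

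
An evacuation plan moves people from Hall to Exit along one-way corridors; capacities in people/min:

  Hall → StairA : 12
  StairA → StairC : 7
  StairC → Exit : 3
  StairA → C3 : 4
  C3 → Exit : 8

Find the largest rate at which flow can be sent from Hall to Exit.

7

Augment Hall→StairA→C3→Exit: bottleneck 4, flow now 4.
Augment Hall→StairA→StairC→Exit: bottleneck 3, flow now 7.
No augmenting path remains; maximum flow = 7.
In the residual graph, reachable from Hall: {Hall, StairA, StairC}.
Min-cut edges: StairA→C3 (4), StairC→Exit (3); capacity 4 + 3 = 7.
This cut is saturated, so no flow can exceed 7.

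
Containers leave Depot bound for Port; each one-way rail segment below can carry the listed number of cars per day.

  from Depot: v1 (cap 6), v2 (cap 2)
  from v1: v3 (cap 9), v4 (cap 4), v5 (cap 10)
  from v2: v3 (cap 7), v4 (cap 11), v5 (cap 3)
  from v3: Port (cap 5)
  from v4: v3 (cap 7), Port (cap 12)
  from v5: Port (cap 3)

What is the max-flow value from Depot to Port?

Augment Depot→v1→v3→Port: bottleneck 5, flow now 5.
Augment Depot→v1→v4→Port: bottleneck 1, flow now 6.
Augment Depot→v2→v4→Port: bottleneck 2, flow now 8.
No augmenting path remains; maximum flow = 8.
In the residual graph, reachable from Depot: {Depot}.
Min-cut edges: Depot→v1 (6), Depot→v2 (2); capacity 6 + 2 = 8.
This cut is saturated, so no flow can exceed 8.

8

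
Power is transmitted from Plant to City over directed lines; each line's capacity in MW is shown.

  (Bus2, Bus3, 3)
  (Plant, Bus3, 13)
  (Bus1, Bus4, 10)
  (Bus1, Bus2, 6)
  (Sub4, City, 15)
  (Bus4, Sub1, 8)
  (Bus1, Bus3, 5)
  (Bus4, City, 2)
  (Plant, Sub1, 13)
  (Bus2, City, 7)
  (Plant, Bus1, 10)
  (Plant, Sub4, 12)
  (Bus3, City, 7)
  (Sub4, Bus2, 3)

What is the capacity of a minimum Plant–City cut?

Augment Plant→Sub4→City: bottleneck 12, flow now 12.
Augment Plant→Bus3→City: bottleneck 7, flow now 19.
Augment Plant→Bus1→Bus4→City: bottleneck 2, flow now 21.
Augment Plant→Bus1→Bus2→City: bottleneck 6, flow now 27.
No augmenting path remains; maximum flow = 27.
By max-flow min-cut, the minimum cut capacity equals the max flow.
In the residual graph, reachable from Plant: {Plant, Bus1, Bus4, Sub1, Bus3}.
Min-cut edges: Plant→Sub4 (12), Bus1→Bus2 (6), Bus4→City (2), Bus3→City (7); capacity 12 + 6 + 2 + 7 = 27.

27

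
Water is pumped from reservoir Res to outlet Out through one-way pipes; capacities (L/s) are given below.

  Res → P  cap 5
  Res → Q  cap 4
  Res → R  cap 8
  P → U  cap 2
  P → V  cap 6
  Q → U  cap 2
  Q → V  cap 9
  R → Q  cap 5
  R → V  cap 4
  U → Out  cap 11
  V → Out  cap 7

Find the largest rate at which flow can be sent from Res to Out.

11

Augment Res→P→U→Out: bottleneck 2, flow now 2.
Augment Res→P→V→Out: bottleneck 3, flow now 5.
Augment Res→Q→U→Out: bottleneck 2, flow now 7.
Augment Res→Q→V→Out: bottleneck 2, flow now 9.
Augment Res→R→V→Out: bottleneck 2, flow now 11.
No augmenting path remains; maximum flow = 11.
In the residual graph, reachable from Res: {Res, P, Q, R, V}.
Min-cut edges: P→U (2), Q→U (2), V→Out (7); capacity 2 + 2 + 7 = 11.
This cut is saturated, so no flow can exceed 11.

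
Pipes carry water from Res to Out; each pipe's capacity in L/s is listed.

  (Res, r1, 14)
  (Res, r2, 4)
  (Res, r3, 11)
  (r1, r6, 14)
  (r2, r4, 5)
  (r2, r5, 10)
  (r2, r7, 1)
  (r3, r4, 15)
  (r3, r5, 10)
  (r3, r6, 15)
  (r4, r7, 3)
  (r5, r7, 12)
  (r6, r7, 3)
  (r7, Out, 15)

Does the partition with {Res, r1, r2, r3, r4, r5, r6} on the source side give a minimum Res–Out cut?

No — its capacity is 19, but the minimum cut has capacity 15.

Given cut capacity: 1 + 3 + 12 + 3 = 19.
Augment Res→r2→r7→Out: bottleneck 1, flow now 1.
Augment Res→r1→r6→r7→Out: bottleneck 3, flow now 4.
Augment Res→r2→r4→r7→Out: bottleneck 3, flow now 7.
Augment Res→r3→r5→r7→Out: bottleneck 8, flow now 15.
No augmenting path remains; maximum flow = 15.
In the residual graph, reachable from Res: {Res, r1, r2, r3, r4, r5, r6, r7}.
Min-cut edges: r7→Out (15); capacity 15 = 15.
Cut capacity 19 exceeds the max flow 15, so it is not minimum.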